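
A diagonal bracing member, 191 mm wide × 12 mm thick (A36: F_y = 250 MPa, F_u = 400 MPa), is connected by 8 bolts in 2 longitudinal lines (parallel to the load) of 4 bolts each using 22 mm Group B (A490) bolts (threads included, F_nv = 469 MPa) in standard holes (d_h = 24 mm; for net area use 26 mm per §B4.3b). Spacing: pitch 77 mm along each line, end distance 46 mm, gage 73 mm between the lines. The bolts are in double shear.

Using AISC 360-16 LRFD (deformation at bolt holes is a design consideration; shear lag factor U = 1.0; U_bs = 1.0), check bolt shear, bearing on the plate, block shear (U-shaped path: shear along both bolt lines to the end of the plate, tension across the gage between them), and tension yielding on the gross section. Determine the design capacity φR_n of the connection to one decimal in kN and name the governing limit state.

515.7 kN (gross-section yield governs)

Bolt shear: A_b = π(22)²/4 = 380.13 mm². φR_n = 0.75 × 469 × 380.13 × 8 × 2 = 2139.4 kN.
Bearing (12 mm plate, F_u = 400 MPa): end bolts L_c = 46 − 24/2 = 34, R_n = min(1.2×34×12×400, 2.4×22×12×400) = 195.84 kN/bolt; interior L_c = 77 − 24 = 53, R_n = 253.44 kN/bolt. φR_n = 0.75 × (2×195.84 + 6×253.44) = 1434.2 kN.
Block shear: shear path 2×[46+3×77] = 2×277 mm, A_gv = 6648, A_nv = 2×(277 − 3.5×26)×12 = 4464 mm²; tension across gage: (73 − 1×26)×12 = 564 mm². R_n = min(0.6×400×4464, 0.6×250×6648) + 1.0×400×564 = min(1071.4, 997.2) + 225.6 = 1222.8 kN. φR_n = 0.75 × 1222.8 = 917.1 kN.
Tension yield (gross): A_g = 191×12 = 2292 mm². φR_n = 0.90 × 250 × 2292 = 515.7 kN.
Governing: min(2139.4, 1434.2, 917.1, 515.7) = 515.7 kN → gross-section yield.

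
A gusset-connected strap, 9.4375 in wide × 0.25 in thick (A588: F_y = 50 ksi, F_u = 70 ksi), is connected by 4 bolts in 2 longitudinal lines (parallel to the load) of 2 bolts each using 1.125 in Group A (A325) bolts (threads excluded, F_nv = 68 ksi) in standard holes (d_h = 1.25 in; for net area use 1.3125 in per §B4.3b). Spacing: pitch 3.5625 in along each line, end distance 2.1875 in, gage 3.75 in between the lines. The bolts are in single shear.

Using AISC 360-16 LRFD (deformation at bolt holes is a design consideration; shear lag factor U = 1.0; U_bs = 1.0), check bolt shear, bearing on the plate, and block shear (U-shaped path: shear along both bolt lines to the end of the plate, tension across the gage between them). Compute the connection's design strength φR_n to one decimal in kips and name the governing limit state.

Bolt shear: A_b = π(1.125)²/4 = 0.99402 in². φR_n = 0.75 × 68 × 0.99402 × 4 × 1 = 202.8 kips.
Bearing (0.25 in plate, F_u = 70 ksi): end bolts L_c = 2.1875 − 1.25/2 = 1.5625, R_n = min(1.2×1.5625×0.25×70, 2.4×1.125×0.25×70) = 32.813 kips/bolt; interior L_c = 3.5625 − 1.25 = 2.3125, R_n = 47.25 kips/bolt. φR_n = 0.75 × (2×32.813 + 2×47.25) = 120.1 kips.
Block shear: shear path 2×[2.1875+1×3.5625] = 2×5.75 in, A_gv = 2.875, A_nv = 2×(5.75 − 1.5×1.3125)×0.25 = 1.8906 in²; tension across gage: (3.75 − 1×1.3125)×0.25 = 0.60938 in². R_n = min(0.6×70×1.8906, 0.6×50×2.875) + 1.0×70×0.60938 = min(79.405, 86.25) + 42.657 = 122.06 kips. φR_n = 0.75 × 122.06 = 91.5 kips.
Governing: min(202.8, 120.1, 91.5) = 91.5 kips → block shear.

91.5 kips (block shear governs)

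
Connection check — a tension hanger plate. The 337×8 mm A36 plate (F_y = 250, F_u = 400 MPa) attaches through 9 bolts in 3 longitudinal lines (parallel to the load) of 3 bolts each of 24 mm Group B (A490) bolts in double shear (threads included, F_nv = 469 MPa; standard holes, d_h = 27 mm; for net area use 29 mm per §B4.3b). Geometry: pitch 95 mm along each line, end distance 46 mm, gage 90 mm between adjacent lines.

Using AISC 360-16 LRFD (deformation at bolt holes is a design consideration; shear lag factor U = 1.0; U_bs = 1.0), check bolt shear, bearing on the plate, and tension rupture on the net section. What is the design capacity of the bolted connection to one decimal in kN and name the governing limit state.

600.0 kN (net-section rupture governs)

Bolt shear: A_b = π(24)²/4 = 452.39 mm². φR_n = 0.75 × 469 × 452.39 × 9 × 2 = 2864.3 kN.
Bearing (8 mm plate, F_u = 400 MPa): end bolts L_c = 46 − 27/2 = 32.5, R_n = min(1.2×32.5×8×400, 2.4×24×8×400) = 124.8 kN/bolt; interior L_c = 95 − 27 = 68, R_n = 184.32 kN/bolt. φR_n = 0.75 × (3×124.8 + 6×184.32) = 1110.2 kN.
Tension rupture (net): A_n = (337 − 3×29)×8 = 2000 mm² (U = 1.0, A_e = A_n). φR_n = 0.75 × 400 × 2000 = 600.0 kN.
Governing: min(2864.3, 1110.2, 600.0) = 600.0 kN → net-section rupture.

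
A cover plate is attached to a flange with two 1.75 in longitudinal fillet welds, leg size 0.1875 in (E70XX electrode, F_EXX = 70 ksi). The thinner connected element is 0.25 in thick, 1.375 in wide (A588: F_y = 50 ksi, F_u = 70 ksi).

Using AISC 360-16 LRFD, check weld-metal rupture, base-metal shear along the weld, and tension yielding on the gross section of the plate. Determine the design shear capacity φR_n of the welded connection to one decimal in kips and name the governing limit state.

Weld metal: throat = 0.707×0.1875 = 0.13256 in, L = 2×1.75 = 3.5 in. φR_n = 0.75 × 0.6 × 70 × 0.13256 × 3.5 = 14.6 kips.
Base metal shear (0.25 in plate): yield φR_n = 1.0×0.6×50×0.25×3.5 = 26.3 kips; rupture φR_n = 0.75×0.6×70×0.25×3.5 = 27.6 kips; take 26.3 kips (yield).
Tension yield (gross): A_g = 1.375×0.25 = 0.34375 in². φR_n = 0.90 × 50 × 0.34375 = 15.5 kips.
Governing: min(14.6, 26.3, 15.5) = 14.6 kips → weld metal.

14.6 kips (weld metal governs)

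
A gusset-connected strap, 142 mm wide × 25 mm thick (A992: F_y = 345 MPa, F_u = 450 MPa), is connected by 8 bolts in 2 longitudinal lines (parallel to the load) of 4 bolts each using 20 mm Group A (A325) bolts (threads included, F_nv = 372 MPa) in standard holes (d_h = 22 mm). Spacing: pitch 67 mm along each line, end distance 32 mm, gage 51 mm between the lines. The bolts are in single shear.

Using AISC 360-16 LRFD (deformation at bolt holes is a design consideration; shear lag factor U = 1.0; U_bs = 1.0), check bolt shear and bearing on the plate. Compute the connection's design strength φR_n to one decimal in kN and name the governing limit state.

Bolt shear: A_b = π(20)²/4 = 314.16 mm². φR_n = 0.75 × 372 × 314.16 × 8 × 1 = 701.2 kN.
Bearing (25 mm plate, F_u = 450 MPa): end bolts L_c = 32 − 22/2 = 21, R_n = min(1.2×21×25×450, 2.4×20×25×450) = 283.5 kN/bolt; interior L_c = 67 − 22 = 45, R_n = 540 kN/bolt. φR_n = 0.75 × (2×283.5 + 6×540) = 2855.3 kN.
Governing: min(701.2, 2855.3) = 701.2 kN → bolt shear.

701.2 kN (bolt shear governs)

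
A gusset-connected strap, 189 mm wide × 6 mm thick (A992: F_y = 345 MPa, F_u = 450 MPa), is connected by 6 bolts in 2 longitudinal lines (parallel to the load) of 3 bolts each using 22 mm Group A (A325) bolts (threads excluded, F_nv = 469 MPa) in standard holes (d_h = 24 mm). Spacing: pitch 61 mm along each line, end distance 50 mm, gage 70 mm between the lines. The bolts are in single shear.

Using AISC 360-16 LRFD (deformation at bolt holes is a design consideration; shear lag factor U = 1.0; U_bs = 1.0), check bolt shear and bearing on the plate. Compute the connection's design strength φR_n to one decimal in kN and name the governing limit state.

Bolt shear: A_b = π(22)²/4 = 380.13 mm². φR_n = 0.75 × 469 × 380.13 × 6 × 1 = 802.3 kN.
Bearing (6 mm plate, F_u = 450 MPa): end bolts L_c = 50 − 24/2 = 38, R_n = min(1.2×38×6×450, 2.4×22×6×450) = 123.12 kN/bolt; interior L_c = 61 − 24 = 37, R_n = 119.88 kN/bolt. φR_n = 0.75 × (2×123.12 + 4×119.88) = 544.3 kN.
Governing: min(802.3, 544.3) = 544.3 kN → bearing.

544.3 kN (bearing governs)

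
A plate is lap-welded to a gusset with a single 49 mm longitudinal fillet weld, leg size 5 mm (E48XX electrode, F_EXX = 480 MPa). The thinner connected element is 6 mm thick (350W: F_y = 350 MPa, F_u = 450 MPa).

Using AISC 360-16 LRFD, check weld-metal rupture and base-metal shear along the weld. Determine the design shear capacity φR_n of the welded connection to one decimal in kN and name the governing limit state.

Weld metal: throat = 0.707×5 = 3.535 mm, L = 49 mm. φR_n = 0.75 × 0.6 × 480 × 3.535 × 49 = 37.4 kN.
Base metal shear (6 mm plate): yield φR_n = 1.0×0.6×350×6×49 = 61.7 kN; rupture φR_n = 0.75×0.6×450×6×49 = 59.5 kN; take 59.5 kN (rupture).
Governing: min(37.4, 59.5) = 37.4 kN → weld metal.

37.4 kN (weld metal governs)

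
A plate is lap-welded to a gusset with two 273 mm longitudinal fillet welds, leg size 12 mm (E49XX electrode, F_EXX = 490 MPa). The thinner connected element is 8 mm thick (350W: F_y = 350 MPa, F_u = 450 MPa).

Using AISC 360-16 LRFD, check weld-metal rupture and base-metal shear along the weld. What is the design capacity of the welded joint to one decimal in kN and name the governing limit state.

884.5 kN (base-metal shear governs)

Weld metal: throat = 0.707×12 = 8.484 mm, L = 2×273 = 546 mm. φR_n = 0.75 × 0.6 × 490 × 8.484 × 546 = 1021.4 kN.
Base metal shear (8 mm plate): yield φR_n = 1.0×0.6×350×8×546 = 917.3 kN; rupture φR_n = 0.75×0.6×450×8×546 = 884.5 kN; take 884.5 kN (rupture).
Governing: min(1021.4, 884.5) = 884.5 kN → base-metal shear.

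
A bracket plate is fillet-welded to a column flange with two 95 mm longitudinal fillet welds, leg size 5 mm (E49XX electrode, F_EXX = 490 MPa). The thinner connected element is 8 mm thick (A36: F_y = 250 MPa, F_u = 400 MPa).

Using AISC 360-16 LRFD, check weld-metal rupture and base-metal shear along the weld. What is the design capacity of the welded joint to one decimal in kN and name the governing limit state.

148.1 kN (weld metal governs)

Weld metal: throat = 0.707×5 = 3.535 mm, L = 2×95 = 190 mm. φR_n = 0.75 × 0.6 × 490 × 3.535 × 190 = 148.1 kN.
Base metal shear (8 mm plate): yield φR_n = 1.0×0.6×250×8×190 = 228.0 kN; rupture φR_n = 0.75×0.6×400×8×190 = 273.6 kN; take 228.0 kN (yield).
Governing: min(148.1, 228.0) = 148.1 kN → weld metal.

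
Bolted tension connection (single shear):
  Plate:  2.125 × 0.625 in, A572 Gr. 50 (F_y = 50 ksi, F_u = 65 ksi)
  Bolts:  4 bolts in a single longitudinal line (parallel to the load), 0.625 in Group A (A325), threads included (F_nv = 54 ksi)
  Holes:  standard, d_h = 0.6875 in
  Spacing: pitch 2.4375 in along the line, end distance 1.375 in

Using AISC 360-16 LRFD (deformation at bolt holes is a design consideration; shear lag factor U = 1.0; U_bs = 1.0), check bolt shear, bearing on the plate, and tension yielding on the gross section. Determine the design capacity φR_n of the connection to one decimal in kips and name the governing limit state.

Bolt shear: A_b = π(0.625)²/4 = 0.3068 in². φR_n = 0.75 × 54 × 0.3068 × 4 × 1 = 49.7 kips.
Bearing (0.625 in plate, F_u = 65 ksi): end bolts L_c = 1.375 − 0.6875/2 = 1.03125, R_n = min(1.2×1.03125×0.625×65, 2.4×0.625×0.625×65) = 50.273 kips/bolt; interior L_c = 2.4375 − 0.6875 = 1.75, R_n = 60.938 kips/bolt. φR_n = 0.75 × (1×50.273 + 3×60.938) = 174.8 kips.
Tension yield (gross): A_g = 2.125×0.625 = 1.3281 in². φR_n = 0.90 × 50 × 1.3281 = 59.8 kips.
Governing: min(49.7, 174.8, 59.8) = 49.7 kips → bolt shear.

49.7 kips (bolt shear governs)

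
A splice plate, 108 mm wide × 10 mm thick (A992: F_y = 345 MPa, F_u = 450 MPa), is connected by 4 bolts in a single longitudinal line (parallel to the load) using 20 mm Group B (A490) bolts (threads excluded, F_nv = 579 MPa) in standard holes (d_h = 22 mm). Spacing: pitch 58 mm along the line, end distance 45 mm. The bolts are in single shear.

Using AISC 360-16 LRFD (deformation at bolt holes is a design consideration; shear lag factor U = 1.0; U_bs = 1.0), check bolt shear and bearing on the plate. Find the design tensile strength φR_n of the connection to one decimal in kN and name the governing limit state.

545.7 kN (bolt shear governs)

Bolt shear: A_b = π(20)²/4 = 314.16 mm². φR_n = 0.75 × 579 × 314.16 × 4 × 1 = 545.7 kN.
Bearing (10 mm plate, F_u = 450 MPa): end bolts L_c = 45 − 22/2 = 34, R_n = min(1.2×34×10×450, 2.4×20×10×450) = 183.6 kN/bolt; interior L_c = 58 − 22 = 36, R_n = 194.4 kN/bolt. φR_n = 0.75 × (1×183.6 + 3×194.4) = 575.1 kN.
Governing: min(545.7, 575.1) = 545.7 kN → bolt shear.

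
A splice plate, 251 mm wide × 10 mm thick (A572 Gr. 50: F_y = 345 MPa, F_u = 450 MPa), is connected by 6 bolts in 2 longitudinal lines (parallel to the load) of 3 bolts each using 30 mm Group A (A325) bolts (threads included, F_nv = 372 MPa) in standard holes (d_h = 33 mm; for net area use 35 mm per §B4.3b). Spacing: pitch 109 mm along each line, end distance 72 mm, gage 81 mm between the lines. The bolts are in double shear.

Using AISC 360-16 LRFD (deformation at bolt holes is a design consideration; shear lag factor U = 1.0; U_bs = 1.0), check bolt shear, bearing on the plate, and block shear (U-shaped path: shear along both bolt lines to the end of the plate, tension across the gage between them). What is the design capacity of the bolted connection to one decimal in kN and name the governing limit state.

Bolt shear: A_b = π(30)²/4 = 706.86 mm². φR_n = 0.75 × 372 × 706.86 × 6 × 2 = 2366.6 kN.
Bearing (10 mm plate, F_u = 450 MPa): end bolts L_c = 72 − 33/2 = 55.5, R_n = min(1.2×55.5×10×450, 2.4×30×10×450) = 299.7 kN/bolt; interior L_c = 109 − 33 = 76, R_n = 324 kN/bolt. φR_n = 0.75 × (2×299.7 + 4×324) = 1421.6 kN.
Block shear: shear path 2×[72+2×109] = 2×290 mm, A_gv = 5800, A_nv = 2×(290 − 2.5×35)×10 = 4050 mm²; tension across gage: (81 − 1×35)×10 = 460 mm². R_n = min(0.6×450×4050, 0.6×345×5800) + 1.0×450×460 = min(1093.5, 1200.6) + 207 = 1300.5 kN. φR_n = 0.75 × 1300.5 = 975.4 kN.
Governing: min(2366.6, 1421.6, 975.4) = 975.4 kN → block shear.

975.4 kN (block shear governs)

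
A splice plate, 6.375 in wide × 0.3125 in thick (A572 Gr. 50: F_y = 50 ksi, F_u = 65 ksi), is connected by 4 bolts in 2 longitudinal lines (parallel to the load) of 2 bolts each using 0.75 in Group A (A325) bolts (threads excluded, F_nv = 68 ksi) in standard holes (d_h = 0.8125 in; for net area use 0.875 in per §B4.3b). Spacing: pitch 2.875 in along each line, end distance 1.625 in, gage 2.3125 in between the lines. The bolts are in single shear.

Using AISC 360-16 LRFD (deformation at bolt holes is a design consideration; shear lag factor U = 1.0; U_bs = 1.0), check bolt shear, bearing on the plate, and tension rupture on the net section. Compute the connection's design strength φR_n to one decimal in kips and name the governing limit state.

70.5 kips (net-section rupture governs)

Bolt shear: A_b = π(0.75)²/4 = 0.44179 in². φR_n = 0.75 × 68 × 0.44179 × 4 × 1 = 90.1 kips.
Bearing (0.3125 in plate, F_u = 65 ksi): end bolts L_c = 1.625 − 0.8125/2 = 1.21875, R_n = min(1.2×1.21875×0.3125×65, 2.4×0.75×0.3125×65) = 29.707 kips/bolt; interior L_c = 2.875 − 0.8125 = 2.0625, R_n = 36.563 kips/bolt. φR_n = 0.75 × (2×29.707 + 2×36.563) = 99.4 kips.
Tension rupture (net): A_n = (6.375 − 2×0.875)×0.3125 = 1.4453 in² (U = 1.0, A_e = A_n). φR_n = 0.75 × 65 × 1.4453 = 70.5 kips.
Governing: min(90.1, 99.4, 70.5) = 70.5 kips → net-section rupture.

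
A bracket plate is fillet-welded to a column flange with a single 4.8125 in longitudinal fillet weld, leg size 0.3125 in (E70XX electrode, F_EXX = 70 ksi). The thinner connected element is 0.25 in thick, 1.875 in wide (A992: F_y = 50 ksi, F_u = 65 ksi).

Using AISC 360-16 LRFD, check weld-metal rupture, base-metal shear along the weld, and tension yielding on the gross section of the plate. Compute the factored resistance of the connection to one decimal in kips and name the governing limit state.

21.1 kips (gross-section yield governs)

Weld metal: throat = 0.707×0.3125 = 0.22094 in, L = 4.8125 in. φR_n = 0.75 × 0.6 × 70 × 0.22094 × 4.8125 = 33.5 kips.
Base metal shear (0.25 in plate): yield φR_n = 1.0×0.6×50×0.25×4.8125 = 36.1 kips; rupture φR_n = 0.75×0.6×65×0.25×4.8125 = 35.2 kips; take 35.2 kips (rupture).
Tension yield (gross): A_g = 1.875×0.25 = 0.46875 in². φR_n = 0.90 × 50 × 0.46875 = 21.1 kips.
Governing: min(33.5, 35.2, 21.1) = 21.1 kips → gross-section yield.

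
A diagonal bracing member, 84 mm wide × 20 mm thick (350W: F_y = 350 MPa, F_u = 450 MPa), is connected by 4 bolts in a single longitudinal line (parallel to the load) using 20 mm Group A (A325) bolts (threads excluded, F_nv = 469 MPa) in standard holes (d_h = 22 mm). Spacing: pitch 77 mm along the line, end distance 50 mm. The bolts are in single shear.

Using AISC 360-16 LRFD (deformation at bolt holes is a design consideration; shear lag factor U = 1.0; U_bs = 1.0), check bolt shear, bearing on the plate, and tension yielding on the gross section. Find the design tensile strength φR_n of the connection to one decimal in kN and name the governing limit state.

442.0 kN (bolt shear governs)

Bolt shear: A_b = π(20)²/4 = 314.16 mm². φR_n = 0.75 × 469 × 314.16 × 4 × 1 = 442.0 kN.
Bearing (20 mm plate, F_u = 450 MPa): end bolts L_c = 50 − 22/2 = 39, R_n = min(1.2×39×20×450, 2.4×20×20×450) = 421.2 kN/bolt; interior L_c = 77 − 22 = 55, R_n = 432 kN/bolt. φR_n = 0.75 × (1×421.2 + 3×432) = 1287.9 kN.
Tension yield (gross): A_g = 84×20 = 1680 mm². φR_n = 0.90 × 350 × 1680 = 529.2 kN.
Governing: min(442.0, 1287.9, 529.2) = 442.0 kN → bolt shear.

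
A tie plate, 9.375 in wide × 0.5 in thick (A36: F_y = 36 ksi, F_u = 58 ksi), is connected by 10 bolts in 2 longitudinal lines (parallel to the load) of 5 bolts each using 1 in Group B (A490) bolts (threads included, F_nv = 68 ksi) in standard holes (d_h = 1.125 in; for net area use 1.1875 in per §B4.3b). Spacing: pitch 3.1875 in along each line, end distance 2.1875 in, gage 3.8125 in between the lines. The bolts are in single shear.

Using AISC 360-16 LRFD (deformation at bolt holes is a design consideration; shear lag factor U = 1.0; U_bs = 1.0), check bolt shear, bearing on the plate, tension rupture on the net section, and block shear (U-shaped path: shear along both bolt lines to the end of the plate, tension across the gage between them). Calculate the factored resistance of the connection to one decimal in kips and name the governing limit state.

152.3 kips (net-section rupture governs)

Bolt shear: A_b = π(1)²/4 = 0.7854 in². φR_n = 0.75 × 68 × 0.7854 × 10 × 1 = 400.6 kips.
Bearing (0.5 in plate, F_u = 58 ksi): end bolts L_c = 2.1875 − 1.125/2 = 1.625, R_n = min(1.2×1.625×0.5×58, 2.4×1×0.5×58) = 56.55 kips/bolt; interior L_c = 3.1875 − 1.125 = 2.0625, R_n = 69.6 kips/bolt. φR_n = 0.75 × (2×56.55 + 8×69.6) = 502.4 kips.
Tension rupture (net): A_n = (9.375 − 2×1.1875)×0.5 = 3.5 in² (U = 1.0, A_e = A_n). φR_n = 0.75 × 58 × 3.5 = 152.3 kips.
Block shear: shear path 2×[2.1875+4×3.1875] = 2×14.9375 in, A_gv = 14.938, A_nv = 2×(14.9375 − 4.5×1.1875)×0.5 = 9.5938 in²; tension across gage: (3.8125 − 1×1.1875)×0.5 = 1.3125 in². R_n = min(0.6×58×9.5938, 0.6×36×14.938) + 1.0×58×1.3125 = min(333.86, 322.66) + 76.125 = 398.79 kips. φR_n = 0.75 × 398.79 = 299.1 kips.
Governing: min(400.6, 502.4, 152.3, 299.1) = 152.3 kips → net-section rupture.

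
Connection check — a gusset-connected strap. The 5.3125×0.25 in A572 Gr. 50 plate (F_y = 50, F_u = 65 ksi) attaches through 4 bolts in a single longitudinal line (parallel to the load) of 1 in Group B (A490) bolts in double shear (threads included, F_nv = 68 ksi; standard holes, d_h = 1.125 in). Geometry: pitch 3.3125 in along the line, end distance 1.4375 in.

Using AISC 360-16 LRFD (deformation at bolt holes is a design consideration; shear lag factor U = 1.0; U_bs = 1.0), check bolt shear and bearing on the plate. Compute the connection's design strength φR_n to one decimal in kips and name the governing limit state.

Bolt shear: A_b = π(1)²/4 = 0.7854 in². φR_n = 0.75 × 68 × 0.7854 × 4 × 2 = 320.4 kips.
Bearing (0.25 in plate, F_u = 65 ksi): end bolts L_c = 1.4375 − 1.125/2 = 0.875, R_n = min(1.2×0.875×0.25×65, 2.4×1×0.25×65) = 17.063 kips/bolt; interior L_c = 3.3125 − 1.125 = 2.1875, R_n = 39 kips/bolt. φR_n = 0.75 × (1×17.063 + 3×39) = 100.5 kips.
Governing: min(320.4, 100.5) = 100.5 kips → bearing.

100.5 kips (bearing governs)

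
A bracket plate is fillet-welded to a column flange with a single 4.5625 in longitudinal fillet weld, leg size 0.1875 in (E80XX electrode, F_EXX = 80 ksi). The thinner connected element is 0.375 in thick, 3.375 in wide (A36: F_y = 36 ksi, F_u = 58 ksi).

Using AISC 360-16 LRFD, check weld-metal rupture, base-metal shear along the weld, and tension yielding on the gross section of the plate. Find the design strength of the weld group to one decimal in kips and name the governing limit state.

21.8 kips (weld metal governs)

Weld metal: throat = 0.707×0.1875 = 0.13256 in, L = 4.5625 in. φR_n = 0.75 × 0.6 × 80 × 0.13256 × 4.5625 = 21.8 kips.
Base metal shear (0.375 in plate): yield φR_n = 1.0×0.6×36×0.375×4.5625 = 37.0 kips; rupture φR_n = 0.75×0.6×58×0.375×4.5625 = 44.7 kips; take 37.0 kips (yield).
Tension yield (gross): A_g = 3.375×0.375 = 1.2656 in². φR_n = 0.90 × 36 × 1.2656 = 41.0 kips.
Governing: min(21.8, 37.0, 41.0) = 21.8 kips → weld metal.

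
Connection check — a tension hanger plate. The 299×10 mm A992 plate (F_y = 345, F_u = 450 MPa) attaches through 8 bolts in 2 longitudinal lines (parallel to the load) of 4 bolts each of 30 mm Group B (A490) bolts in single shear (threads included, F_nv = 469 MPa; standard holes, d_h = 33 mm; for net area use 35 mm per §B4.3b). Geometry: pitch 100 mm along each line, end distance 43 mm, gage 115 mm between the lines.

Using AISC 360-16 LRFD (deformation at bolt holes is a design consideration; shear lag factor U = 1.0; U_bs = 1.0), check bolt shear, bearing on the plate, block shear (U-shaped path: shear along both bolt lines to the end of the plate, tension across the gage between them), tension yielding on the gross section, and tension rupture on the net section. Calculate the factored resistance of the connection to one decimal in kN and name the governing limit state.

Bolt shear: A_b = π(30)²/4 = 706.86 mm². φR_n = 0.75 × 469 × 706.86 × 8 × 1 = 1989.1 kN.
Bearing (10 mm plate, F_u = 450 MPa): end bolts L_c = 43 − 33/2 = 26.5, R_n = min(1.2×26.5×10×450, 2.4×30×10×450) = 143.1 kN/bolt; interior L_c = 100 − 33 = 67, R_n = 324 kN/bolt. φR_n = 0.75 × (2×143.1 + 6×324) = 1672.7 kN.
Block shear: shear path 2×[43+3×100] = 2×343 mm, A_gv = 6860, A_nv = 2×(343 − 3.5×35)×10 = 4410 mm²; tension across gage: (115 − 1×35)×10 = 800 mm². R_n = min(0.6×450×4410, 0.6×345×6860) + 1.0×450×800 = min(1190.7, 1420) + 360 = 1550.7 kN. φR_n = 0.75 × 1550.7 = 1163.0 kN.
Tension yield (gross): A_g = 299×10 = 2990 mm². φR_n = 0.90 × 345 × 2990 = 928.4 kN.
Tension rupture (net): A_n = (299 − 2×35)×10 = 2290 mm² (U = 1.0, A_e = A_n). φR_n = 0.75 × 450 × 2290 = 772.9 kN.
Governing: min(1989.1, 1672.7, 1163.0, 928.4, 772.9) = 772.9 kN → net-section rupture.

772.9 kN (net-section rupture governs)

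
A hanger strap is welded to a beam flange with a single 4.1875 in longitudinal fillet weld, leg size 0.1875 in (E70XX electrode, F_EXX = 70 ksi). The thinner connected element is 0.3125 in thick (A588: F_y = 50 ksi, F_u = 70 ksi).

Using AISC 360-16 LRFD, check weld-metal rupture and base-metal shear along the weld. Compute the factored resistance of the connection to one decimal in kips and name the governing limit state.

17.5 kips (weld metal governs)

Weld metal: throat = 0.707×0.1875 = 0.13256 in, L = 4.1875 in. φR_n = 0.75 × 0.6 × 70 × 0.13256 × 4.1875 = 17.5 kips.
Base metal shear (0.3125 in plate): yield φR_n = 1.0×0.6×50×0.3125×4.1875 = 39.3 kips; rupture φR_n = 0.75×0.6×70×0.3125×4.1875 = 41.2 kips; take 39.3 kips (yield).
Governing: min(17.5, 39.3) = 17.5 kips → weld metal.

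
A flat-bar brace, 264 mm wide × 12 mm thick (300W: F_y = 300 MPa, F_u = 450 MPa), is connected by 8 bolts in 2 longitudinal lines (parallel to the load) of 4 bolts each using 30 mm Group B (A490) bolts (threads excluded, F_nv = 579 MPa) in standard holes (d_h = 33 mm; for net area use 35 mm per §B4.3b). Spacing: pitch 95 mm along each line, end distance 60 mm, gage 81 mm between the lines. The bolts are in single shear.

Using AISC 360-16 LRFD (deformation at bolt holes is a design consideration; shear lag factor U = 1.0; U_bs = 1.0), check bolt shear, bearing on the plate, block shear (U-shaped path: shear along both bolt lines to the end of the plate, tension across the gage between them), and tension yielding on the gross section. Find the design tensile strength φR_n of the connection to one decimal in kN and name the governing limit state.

855.4 kN (gross-section yield governs)

Bolt shear: A_b = π(30)²/4 = 706.86 mm². φR_n = 0.75 × 579 × 706.86 × 8 × 1 = 2455.6 kN.
Bearing (12 mm plate, F_u = 450 MPa): end bolts L_c = 60 − 33/2 = 43.5, R_n = min(1.2×43.5×12×450, 2.4×30×12×450) = 281.88 kN/bolt; interior L_c = 95 − 33 = 62, R_n = 388.8 kN/bolt. φR_n = 0.75 × (2×281.88 + 6×388.8) = 2172.4 kN.
Block shear: shear path 2×[60+3×95] = 2×345 mm, A_gv = 8280, A_nv = 2×(345 − 3.5×35)×12 = 5340 mm²; tension across gage: (81 − 1×35)×12 = 552 mm². R_n = min(0.6×450×5340, 0.6×300×8280) + 1.0×450×552 = min(1441.8, 1490.4) + 248.4 = 1690.2 kN. φR_n = 0.75 × 1690.2 = 1267.7 kN.
Tension yield (gross): A_g = 264×12 = 3168 mm². φR_n = 0.90 × 300 × 3168 = 855.4 kN.
Governing: min(2455.6, 2172.4, 1267.7, 855.4) = 855.4 kN → gross-section yield.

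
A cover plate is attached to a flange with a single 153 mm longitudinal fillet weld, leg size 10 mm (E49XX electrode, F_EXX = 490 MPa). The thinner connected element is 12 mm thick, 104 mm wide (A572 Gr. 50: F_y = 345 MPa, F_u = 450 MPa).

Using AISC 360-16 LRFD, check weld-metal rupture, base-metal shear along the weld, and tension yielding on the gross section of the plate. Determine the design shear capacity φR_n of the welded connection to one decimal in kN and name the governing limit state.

238.5 kN (weld metal governs)

Weld metal: throat = 0.707×10 = 7.07 mm, L = 153 mm. φR_n = 0.75 × 0.6 × 490 × 7.07 × 153 = 238.5 kN.
Base metal shear (12 mm plate): yield φR_n = 1.0×0.6×345×12×153 = 380.1 kN; rupture φR_n = 0.75×0.6×450×12×153 = 371.8 kN; take 371.8 kN (rupture).
Tension yield (gross): A_g = 104×12 = 1248 mm². φR_n = 0.90 × 345 × 1248 = 387.5 kN.
Governing: min(238.5, 371.8, 387.5) = 238.5 kN → weld metal.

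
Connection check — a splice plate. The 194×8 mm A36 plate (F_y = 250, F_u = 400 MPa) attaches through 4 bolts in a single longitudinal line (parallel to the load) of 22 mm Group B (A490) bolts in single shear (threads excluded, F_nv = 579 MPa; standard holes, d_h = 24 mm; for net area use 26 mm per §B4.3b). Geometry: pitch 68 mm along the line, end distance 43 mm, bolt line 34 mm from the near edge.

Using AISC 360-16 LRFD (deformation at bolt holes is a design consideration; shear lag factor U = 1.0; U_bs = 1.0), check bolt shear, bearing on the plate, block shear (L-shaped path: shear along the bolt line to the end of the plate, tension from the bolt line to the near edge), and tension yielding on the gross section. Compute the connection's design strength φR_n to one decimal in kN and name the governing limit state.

Bolt shear: A_b = π(22)²/4 = 380.13 mm². φR_n = 0.75 × 579 × 380.13 × 4 × 1 = 660.3 kN.
Bearing (8 mm plate, F_u = 400 MPa): end bolts L_c = 43 − 24/2 = 31, R_n = min(1.2×31×8×400, 2.4×22×8×400) = 119.04 kN/bolt; interior L_c = 68 − 24 = 44, R_n = 168.96 kN/bolt. φR_n = 0.75 × (1×119.04 + 3×168.96) = 469.4 kN.
Block shear: shear path 1×[43+3×68] = 1×247 mm, A_gv = 1976, A_nv = 1×(247 − 3.5×26)×8 = 1248 mm²; tension to near edge: (34 − 0.5×26)×8 = 168 mm². R_n = min(0.6×400×1248, 0.6×250×1976) + 1.0×400×168 = min(299.52, 296.4) + 67.2 = 363.6 kN. φR_n = 0.75 × 363.6 = 272.7 kN.
Tension yield (gross): A_g = 194×8 = 1552 mm². φR_n = 0.90 × 250 × 1552 = 349.2 kN.
Governing: min(660.3, 469.4, 272.7, 349.2) = 272.7 kN → block shear.

272.7 kN (block shear governs)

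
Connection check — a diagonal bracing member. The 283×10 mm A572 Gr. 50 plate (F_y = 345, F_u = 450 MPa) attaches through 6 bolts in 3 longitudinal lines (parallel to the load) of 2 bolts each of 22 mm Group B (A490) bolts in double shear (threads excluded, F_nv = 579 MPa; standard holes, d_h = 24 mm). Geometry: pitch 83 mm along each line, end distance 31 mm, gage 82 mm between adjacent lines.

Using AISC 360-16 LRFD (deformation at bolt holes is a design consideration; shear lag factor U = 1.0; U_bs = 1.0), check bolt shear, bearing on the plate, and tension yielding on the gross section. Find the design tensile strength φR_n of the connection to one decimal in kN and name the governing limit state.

765.5 kN (bearing governs)

Bolt shear: A_b = π(22)²/4 = 380.13 mm². φR_n = 0.75 × 579 × 380.13 × 6 × 2 = 1980.9 kN.
Bearing (10 mm plate, F_u = 450 MPa): end bolts L_c = 31 − 24/2 = 19, R_n = min(1.2×19×10×450, 2.4×22×10×450) = 102.6 kN/bolt; interior L_c = 83 − 24 = 59, R_n = 237.6 kN/bolt. φR_n = 0.75 × (3×102.6 + 3×237.6) = 765.5 kN.
Tension yield (gross): A_g = 283×10 = 2830 mm². φR_n = 0.90 × 345 × 2830 = 878.7 kN.
Governing: min(1980.9, 765.5, 878.7) = 765.5 kN → bearing.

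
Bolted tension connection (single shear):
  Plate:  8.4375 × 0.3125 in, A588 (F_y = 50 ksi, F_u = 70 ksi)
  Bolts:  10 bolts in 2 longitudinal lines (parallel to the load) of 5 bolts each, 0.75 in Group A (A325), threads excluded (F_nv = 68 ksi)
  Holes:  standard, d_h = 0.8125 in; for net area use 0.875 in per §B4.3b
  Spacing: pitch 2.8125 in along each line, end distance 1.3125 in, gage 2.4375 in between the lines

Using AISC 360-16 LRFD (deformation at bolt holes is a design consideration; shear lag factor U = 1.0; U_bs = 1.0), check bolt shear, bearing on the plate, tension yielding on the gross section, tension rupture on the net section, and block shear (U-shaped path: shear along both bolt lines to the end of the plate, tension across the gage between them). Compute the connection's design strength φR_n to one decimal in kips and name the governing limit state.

Bolt shear: A_b = π(0.75)²/4 = 0.44179 in². φR_n = 0.75 × 68 × 0.44179 × 10 × 1 = 225.3 kips.
Bearing (0.3125 in plate, F_u = 70 ksi): end bolts L_c = 1.3125 − 0.8125/2 = 0.90625, R_n = min(1.2×0.90625×0.3125×70, 2.4×0.75×0.3125×70) = 23.789 kips/bolt; interior L_c = 2.8125 − 0.8125 = 2, R_n = 39.375 kips/bolt. φR_n = 0.75 × (2×23.789 + 8×39.375) = 271.9 kips.
Tension yield (gross): A_g = 8.4375×0.3125 = 2.6367 in². φR_n = 0.90 × 50 × 2.6367 = 118.7 kips.
Tension rupture (net): A_n = (8.4375 − 2×0.875)×0.3125 = 2.0898 in² (U = 1.0, A_e = A_n). φR_n = 0.75 × 70 × 2.0898 = 109.7 kips.
Block shear: shear path 2×[1.3125+4×2.8125] = 2×12.5625 in, A_gv = 7.8516, A_nv = 2×(12.5625 − 4.5×0.875)×0.3125 = 5.3906 in²; tension across gage: (2.4375 − 1×0.875)×0.3125 = 0.48828 in². R_n = min(0.6×70×5.3906, 0.6×50×7.8516) + 1.0×70×0.48828 = min(226.41, 235.55) + 34.18 = 260.59 kips. φR_n = 0.75 × 260.59 = 195.4 kips.
Governing: min(225.3, 271.9, 118.7, 109.7, 195.4) = 109.7 kips → net-section rupture.

109.7 kips (net-section rupture governs)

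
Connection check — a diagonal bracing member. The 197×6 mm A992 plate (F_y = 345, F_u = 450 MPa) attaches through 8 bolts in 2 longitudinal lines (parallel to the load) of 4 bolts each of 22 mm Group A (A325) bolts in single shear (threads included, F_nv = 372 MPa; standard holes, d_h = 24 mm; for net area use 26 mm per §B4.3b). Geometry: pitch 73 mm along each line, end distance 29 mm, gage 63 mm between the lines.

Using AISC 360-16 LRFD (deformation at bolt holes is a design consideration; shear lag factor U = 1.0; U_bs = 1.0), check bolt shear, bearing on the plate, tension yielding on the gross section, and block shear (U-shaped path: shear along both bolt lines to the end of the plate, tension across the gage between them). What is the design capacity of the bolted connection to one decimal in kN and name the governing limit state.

Bolt shear: A_b = π(22)²/4 = 380.13 mm². φR_n = 0.75 × 372 × 380.13 × 8 × 1 = 848.5 kN.
Bearing (6 mm plate, F_u = 450 MPa): end bolts L_c = 29 − 24/2 = 17, R_n = min(1.2×17×6×450, 2.4×22×6×450) = 55.08 kN/bolt; interior L_c = 73 − 24 = 49, R_n = 142.56 kN/bolt. φR_n = 0.75 × (2×55.08 + 6×142.56) = 724.1 kN.
Tension yield (gross): A_g = 197×6 = 1182 mm². φR_n = 0.90 × 345 × 1182 = 367.0 kN.
Block shear: shear path 2×[29+3×73] = 2×248 mm, A_gv = 2976, A_nv = 2×(248 − 3.5×26)×6 = 1884 mm²; tension across gage: (63 − 1×26)×6 = 222 mm². R_n = min(0.6×450×1884, 0.6×345×2976) + 1.0×450×222 = min(508.68, 616.03) + 99.9 = 608.58 kN. φR_n = 0.75 × 608.58 = 456.4 kN.
Governing: min(848.5, 724.1, 367.0, 456.4) = 367.0 kN → gross-section yield.

367.0 kN (gross-section yield governs)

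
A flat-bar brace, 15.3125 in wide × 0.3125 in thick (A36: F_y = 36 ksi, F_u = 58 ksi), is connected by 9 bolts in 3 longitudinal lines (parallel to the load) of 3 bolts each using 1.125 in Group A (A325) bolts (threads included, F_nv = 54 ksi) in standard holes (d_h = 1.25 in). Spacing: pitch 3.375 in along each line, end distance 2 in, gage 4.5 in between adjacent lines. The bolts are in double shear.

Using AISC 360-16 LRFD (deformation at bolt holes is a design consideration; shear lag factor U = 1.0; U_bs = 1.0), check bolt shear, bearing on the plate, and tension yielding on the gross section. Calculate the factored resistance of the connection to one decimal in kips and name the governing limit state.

Bolt shear: A_b = π(1.125)²/4 = 0.99402 in². φR_n = 0.75 × 54 × 0.99402 × 9 × 2 = 724.6 kips.
Bearing (0.3125 in plate, F_u = 58 ksi): end bolts L_c = 2 − 1.25/2 = 1.375, R_n = min(1.2×1.375×0.3125×58, 2.4×1.125×0.3125×58) = 29.906 kips/bolt; interior L_c = 3.375 − 1.25 = 2.125, R_n = 46.219 kips/bolt. φR_n = 0.75 × (3×29.906 + 6×46.219) = 275.3 kips.
Tension yield (gross): A_g = 15.3125×0.3125 = 4.7852 in². φR_n = 0.90 × 36 × 4.7852 = 155.0 kips.
Governing: min(724.6, 275.3, 155.0) = 155.0 kips → gross-section yield.

155.0 kips (gross-section yield governs)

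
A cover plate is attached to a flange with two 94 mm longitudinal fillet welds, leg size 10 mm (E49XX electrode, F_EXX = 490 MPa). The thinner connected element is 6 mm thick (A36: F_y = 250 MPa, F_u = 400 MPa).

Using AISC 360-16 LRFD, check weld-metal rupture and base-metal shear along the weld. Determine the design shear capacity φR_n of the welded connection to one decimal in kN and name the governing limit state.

169.2 kN (base-metal shear governs)

Weld metal: throat = 0.707×10 = 7.07 mm, L = 2×94 = 188 mm. φR_n = 0.75 × 0.6 × 490 × 7.07 × 188 = 293.1 kN.
Base metal shear (6 mm plate): yield φR_n = 1.0×0.6×250×6×188 = 169.2 kN; rupture φR_n = 0.75×0.6×400×6×188 = 203.0 kN; take 169.2 kN (yield).
Governing: min(293.1, 169.2) = 169.2 kN → base-metal shear.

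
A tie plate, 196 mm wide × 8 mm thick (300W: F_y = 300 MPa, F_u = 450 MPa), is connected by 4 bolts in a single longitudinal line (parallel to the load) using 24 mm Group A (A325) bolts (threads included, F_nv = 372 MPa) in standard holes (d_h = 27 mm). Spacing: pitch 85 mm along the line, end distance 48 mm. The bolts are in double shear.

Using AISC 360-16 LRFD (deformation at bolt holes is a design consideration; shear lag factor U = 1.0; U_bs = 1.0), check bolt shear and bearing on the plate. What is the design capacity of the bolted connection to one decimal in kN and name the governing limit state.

Bolt shear: A_b = π(24)²/4 = 452.39 mm². φR_n = 0.75 × 372 × 452.39 × 4 × 2 = 1009.7 kN.
Bearing (8 mm plate, F_u = 450 MPa): end bolts L_c = 48 − 27/2 = 34.5, R_n = min(1.2×34.5×8×450, 2.4×24×8×450) = 149.04 kN/bolt; interior L_c = 85 − 27 = 58, R_n = 207.36 kN/bolt. φR_n = 0.75 × (1×149.04 + 3×207.36) = 578.3 kN.
Governing: min(1009.7, 578.3) = 578.3 kN → bearing.

578.3 kN (bearing governs)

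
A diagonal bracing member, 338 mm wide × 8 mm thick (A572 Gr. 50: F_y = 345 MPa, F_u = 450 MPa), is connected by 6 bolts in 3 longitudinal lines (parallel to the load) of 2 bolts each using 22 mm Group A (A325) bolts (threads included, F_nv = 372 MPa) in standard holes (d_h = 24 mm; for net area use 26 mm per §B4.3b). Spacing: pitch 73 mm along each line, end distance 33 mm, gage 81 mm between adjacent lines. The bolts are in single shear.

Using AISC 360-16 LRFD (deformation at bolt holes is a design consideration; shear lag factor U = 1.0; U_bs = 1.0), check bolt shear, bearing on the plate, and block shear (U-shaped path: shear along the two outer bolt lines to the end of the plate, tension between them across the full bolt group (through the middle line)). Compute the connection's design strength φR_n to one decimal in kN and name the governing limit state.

514.1 kN (block shear governs)

Bolt shear: A_b = π(22)²/4 = 380.13 mm². φR_n = 0.75 × 372 × 380.13 × 6 × 1 = 636.3 kN.
Bearing (8 mm plate, F_u = 450 MPa): end bolts L_c = 33 − 24/2 = 21, R_n = min(1.2×21×8×450, 2.4×22×8×450) = 90.72 kN/bolt; interior L_c = 73 − 24 = 49, R_n = 190.08 kN/bolt. φR_n = 0.75 × (3×90.72 + 3×190.08) = 631.8 kN.
Block shear: shear path 2×[33+1×73] = 2×106 mm, A_gv = 1696, A_nv = 2×(106 − 1.5×26)×8 = 1072 mm²; tension across gage: (162 − 2×26)×8 = 880 mm². R_n = min(0.6×450×1072, 0.6×345×1696) + 1.0×450×880 = min(289.44, 351.07) + 396 = 685.44 kN. φR_n = 0.75 × 685.44 = 514.1 kN.
Governing: min(636.3, 631.8, 514.1) = 514.1 kN → block shear.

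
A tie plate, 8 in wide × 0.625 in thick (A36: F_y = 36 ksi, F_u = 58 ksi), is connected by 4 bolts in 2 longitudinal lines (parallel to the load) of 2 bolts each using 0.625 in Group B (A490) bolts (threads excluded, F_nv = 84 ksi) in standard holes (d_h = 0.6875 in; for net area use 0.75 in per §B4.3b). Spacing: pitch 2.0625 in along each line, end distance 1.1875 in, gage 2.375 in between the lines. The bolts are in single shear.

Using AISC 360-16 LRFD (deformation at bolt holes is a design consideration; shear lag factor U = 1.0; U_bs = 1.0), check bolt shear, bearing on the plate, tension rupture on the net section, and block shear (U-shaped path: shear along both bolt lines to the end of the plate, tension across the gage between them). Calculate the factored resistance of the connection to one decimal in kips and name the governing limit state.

Bolt shear: A_b = π(0.625)²/4 = 0.3068 in². φR_n = 0.75 × 84 × 0.3068 × 4 × 1 = 77.3 kips.
Bearing (0.625 in plate, F_u = 58 ksi): end bolts L_c = 1.1875 − 0.6875/2 = 0.84375, R_n = min(1.2×0.84375×0.625×58, 2.4×0.625×0.625×58) = 36.703 kips/bolt; interior L_c = 2.0625 − 0.6875 = 1.375, R_n = 54.375 kips/bolt. φR_n = 0.75 × (2×36.703 + 2×54.375) = 136.6 kips.
Tension rupture (net): A_n = (8 − 2×0.75)×0.625 = 4.0625 in² (U = 1.0, A_e = A_n). φR_n = 0.75 × 58 × 4.0625 = 176.7 kips.
Block shear: shear path 2×[1.1875+1×2.0625] = 2×3.25 in, A_gv = 4.0625, A_nv = 2×(3.25 − 1.5×0.75)×0.625 = 2.6563 in²; tension across gage: (2.375 − 1×0.75)×0.625 = 1.0156 in². R_n = min(0.6×58×2.6563, 0.6×36×4.0625) + 1.0×58×1.0156 = min(92.439, 87.75) + 58.905 = 146.66 kips. φR_n = 0.75 × 146.66 = 110.0 kips.
Governing: min(77.3, 136.6, 176.7, 110.0) = 77.3 kips → bolt shear.

77.3 kips (bolt shear governs)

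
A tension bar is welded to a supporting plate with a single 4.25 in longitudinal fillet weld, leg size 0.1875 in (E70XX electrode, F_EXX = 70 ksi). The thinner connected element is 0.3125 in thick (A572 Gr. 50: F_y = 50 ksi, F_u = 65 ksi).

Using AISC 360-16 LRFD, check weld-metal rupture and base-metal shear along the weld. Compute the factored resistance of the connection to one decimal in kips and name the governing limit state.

Weld metal: throat = 0.707×0.1875 = 0.13256 in, L = 4.25 in. φR_n = 0.75 × 0.6 × 70 × 0.13256 × 4.25 = 17.7 kips.
Base metal shear (0.3125 in plate): yield φR_n = 1.0×0.6×50×0.3125×4.25 = 39.8 kips; rupture φR_n = 0.75×0.6×65×0.3125×4.25 = 38.8 kips; take 38.8 kips (rupture).
Governing: min(17.7, 38.8) = 17.7 kips → weld metal.

17.7 kips (weld metal governs)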